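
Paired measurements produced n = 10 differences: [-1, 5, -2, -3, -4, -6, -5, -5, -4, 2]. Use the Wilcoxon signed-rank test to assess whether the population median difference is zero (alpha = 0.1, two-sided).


Step 1: Drop any zero differences (none here) and take |d_i|.
|d| = [1, 5, 2, 3, 4, 6, 5, 5, 4, 2]
Step 2: Midrank |d_i| (ties get averaged ranks).
ranks: |1|->1, |5|->8, |2|->2.5, |3|->4, |4|->5.5, |6|->10, |5|->8, |5|->8, |4|->5.5, |2|->2.5
Step 3: Attach original signs; sum ranks with positive sign and with negative sign.
W+ = 8 + 2.5 = 10.5
W- = 1 + 2.5 + 4 + 5.5 + 10 + 8 + 8 + 5.5 = 44.5
(Check: W+ + W- = 55 should equal n(n+1)/2 = 55.)
Step 4: Test statistic W = min(W+, W-) = 10.5.
Step 5: Ties in |d|, so use the tie-corrected normal approximation.
        E[W] = n(n+1)/4 = 10*11/4 = 27.5.
        Tie groups: |d|=2 (t=2), |d|=4 (t=2), |d|=5 (t=3); sum(t^3 - t) = 36.
        Var[W] = n(n+1)(2n+1)/24 - sum(t^3-t)/48 = 2310/24 - 36/48 = 95.5.
        z = (W - E[W]) / sqrt(Var[W]) = (10.5 - 27.5) / 9.7724 = -1.7396.
        Two-sided p = 2*Phi(z) = 0.081931.
Step 6: alpha = 0.1. reject H0.

W+ = 10.5, W- = 44.5, W = min = 10.5, p = 0.081931, reject H0.


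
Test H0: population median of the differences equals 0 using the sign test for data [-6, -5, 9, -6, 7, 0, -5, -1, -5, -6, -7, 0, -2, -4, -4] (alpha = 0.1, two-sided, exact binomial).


Step 1: Discard zero differences. Original n = 15; n_eff = number of nonzero differences = 13.
Nonzero differences (with sign): -6, -5, +9, -6, +7, -5, -1, -5, -6, -7, -2, -4, -4
Step 2: Count signs: positive = 2, negative = 11.
Step 3: Under H0: P(positive) = 0.5, so the number of positives S ~ Bin(13, 0.5).
Step 4: Two-sided exact p-value = sum of Bin(13,0.5) probabilities at or below the observed probability = 0.022461.
Step 5: alpha = 0.1. reject H0.

n_eff = 13, pos = 2, neg = 11, p = 0.022461, reject H0.


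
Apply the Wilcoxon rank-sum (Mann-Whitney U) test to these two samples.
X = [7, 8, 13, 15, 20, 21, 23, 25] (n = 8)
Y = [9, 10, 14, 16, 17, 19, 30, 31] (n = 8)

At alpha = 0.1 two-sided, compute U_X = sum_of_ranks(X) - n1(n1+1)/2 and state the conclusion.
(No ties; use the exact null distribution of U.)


Step 1: Combine and sort all 16 observations; assign midranks.
sorted (value, group): (7,X), (8,X), (9,Y), (10,Y), (13,X), (14,Y), (15,X), (16,Y), (17,Y), (19,Y), (20,X), (21,X), (23,X), (25,X), (30,Y), (31,Y)
ranks: 7->1, 8->2, 9->3, 10->4, 13->5, 14->6, 15->7, 16->8, 17->9, 19->10, 20->11, 21->12, 23->13, 25->14, 30->15, 31->16
Step 2: Rank sum for X: R1 = 1 + 2 + 5 + 7 + 11 + 12 + 13 + 14 = 65.
Step 3: U_X = R1 - n1(n1+1)/2 = 65 - 8*9/2 = 65 - 36 = 29.
       U_Y = n1*n2 - U_X = 64 - 29 = 35.
Step 4: No ties, so the exact null distribution of U (based on enumerating the C(16,8) = 12870 equally likely rank assignments) gives the two-sided p-value.
Step 5: p-value = 0.798446; compare to alpha = 0.1. fail to reject H0.

U_X = 29, p = 0.798446, fail to reject H0 at alpha = 0.1.


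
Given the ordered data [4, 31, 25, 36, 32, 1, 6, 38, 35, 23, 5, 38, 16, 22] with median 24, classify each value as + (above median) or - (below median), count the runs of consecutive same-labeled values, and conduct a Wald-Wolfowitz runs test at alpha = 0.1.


Step 1: Compute median = 24; label A = above, B = below.
Labels in order: BAAAABBAABBABB  (n_A = 7, n_B = 7)
Step 2: Count runs R = 7.
Step 3: Under H0 (random ordering), E[R] = 2*n_A*n_B/(n_A+n_B) + 1 = 2*7*7/14 + 1 = 8.0000.
        Var[R] = 2*n_A*n_B*(2*n_A*n_B - n_A - n_B) / ((n_A+n_B)^2 * (n_A+n_B-1)) = 8232/2548 = 3.2308.
        SD[R] = 1.7974.
Step 4: Continuity-corrected z = (R + 0.5 - E[R]) / SD[R] = (7 + 0.5 - 8.0000) / 1.7974 = -0.2782.
Step 5: Two-sided p-value via normal approximation = 2*(1 - Phi(|z|)) = 0.780879.
Step 6: alpha = 0.1. fail to reject H0.

R = 7, z = -0.2782, p = 0.780879, fail to reject H0.


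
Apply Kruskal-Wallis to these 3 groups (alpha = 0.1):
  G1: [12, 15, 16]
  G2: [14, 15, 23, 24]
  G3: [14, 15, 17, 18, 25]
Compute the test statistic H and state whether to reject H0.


Step 1: Combine all N = 12 observations and assign midranks.
sorted (value, group, rank): (12,G1,1), (14,G2,2.5), (14,G3,2.5), (15,G1,5), (15,G2,5), (15,G3,5), (16,G1,7), (17,G3,8), (18,G3,9), (23,G2,10), (24,G2,11), (25,G3,12)
Step 2: Sum ranks within each group.
R_1 = 13 (n_1 = 3)
R_2 = 28.5 (n_2 = 4)
R_3 = 36.5 (n_3 = 5)
Step 3: H = 12/(N(N+1)) * sum(R_i^2/n_i) - 3(N+1)
     = 12/(12*13) * (13^2/3 + 28.5^2/4 + 36.5^2/5) - 3*13
     = 0.076923 * 525.846 - 39
     = 1.449679.
Step 4: Ties present; correction factor C = 1 - 30/(12^3 - 12) = 0.982517. Corrected H = 1.449679 / 0.982517 = 1.475474.
Step 5: Under H0, H ~ chi^2(2); p-value = 0.478195.
Step 6: alpha = 0.1. fail to reject H0.

H = 1.4755, df = 2, p = 0.478195, fail to reject H0.


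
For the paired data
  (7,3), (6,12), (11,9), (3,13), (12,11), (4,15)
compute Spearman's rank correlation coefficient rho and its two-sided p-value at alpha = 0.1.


Step 1: Rank x and y separately (midranks; no ties here).
rank(x): 7->4, 6->3, 11->5, 3->1, 12->6, 4->2
rank(y): 3->1, 12->4, 9->2, 13->5, 11->3, 15->6
Step 2: d_i = R_x(i) - R_y(i); compute d_i^2.
  (4-1)^2=9, (3-4)^2=1, (5-2)^2=9, (1-5)^2=16, (6-3)^2=9, (2-6)^2=16
sum(d^2) = 60.
Step 3: rho = 1 - 6*60 / (6*(6^2 - 1)) = 1 - 360/210 = -0.714286.
Step 4: Under H0, t = rho * sqrt((n-2)/(1-rho^2)) = -2.0412 ~ t(4).
Step 5: Two-sided p-value from the t-distribution with 4 df = 0.110787.
Step 6: alpha = 0.1. fail to reject H0.

rho = -0.7143, p = 0.110787, fail to reject H0 at alpha = 0.1.


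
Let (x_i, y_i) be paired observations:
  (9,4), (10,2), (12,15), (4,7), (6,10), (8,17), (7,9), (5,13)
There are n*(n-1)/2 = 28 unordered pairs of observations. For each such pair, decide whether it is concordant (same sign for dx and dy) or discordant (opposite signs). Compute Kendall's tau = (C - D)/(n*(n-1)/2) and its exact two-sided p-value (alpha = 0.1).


Step 1: Enumerate the 28 unordered pairs (i,j) with i<j and classify each by sign(x_j-x_i) * sign(y_j-y_i).
  (1,2):dx=+1,dy=-2->D; (1,3):dx=+3,dy=+11->C; (1,4):dx=-5,dy=+3->D; (1,5):dx=-3,dy=+6->D
  (1,6):dx=-1,dy=+13->D; (1,7):dx=-2,dy=+5->D; (1,8):dx=-4,dy=+9->D; (2,3):dx=+2,dy=+13->C
  (2,4):dx=-6,dy=+5->D; (2,5):dx=-4,dy=+8->D; (2,6):dx=-2,dy=+15->D; (2,7):dx=-3,dy=+7->D
  (2,8):dx=-5,dy=+11->D; (3,4):dx=-8,dy=-8->C; (3,5):dx=-6,dy=-5->C; (3,6):dx=-4,dy=+2->D
  (3,7):dx=-5,dy=-6->C; (3,8):dx=-7,dy=-2->C; (4,5):dx=+2,dy=+3->C; (4,6):dx=+4,dy=+10->C
  (4,7):dx=+3,dy=+2->C; (4,8):dx=+1,dy=+6->C; (5,6):dx=+2,dy=+7->C; (5,7):dx=+1,dy=-1->D
  (5,8):dx=-1,dy=+3->D; (6,7):dx=-1,dy=-8->C; (6,8):dx=-3,dy=-4->C; (7,8):dx=-2,dy=+4->D
Step 2: C = 13, D = 15, total pairs = 28.
Step 3: tau = (C - D)/(n(n-1)/2) = (13 - 15)/28 = -0.071429.
Step 4: Exact two-sided p-value (enumerate n! = 40320 permutations of y under H0): p = 0.904861.
Step 5: alpha = 0.1. fail to reject H0.

tau_b = -0.0714 (C=13, D=15), p = 0.904861, fail to reject H0.


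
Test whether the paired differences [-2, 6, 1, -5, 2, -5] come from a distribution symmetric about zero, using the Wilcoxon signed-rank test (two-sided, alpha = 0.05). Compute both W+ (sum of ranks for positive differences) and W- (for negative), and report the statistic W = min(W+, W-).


Step 1: Drop any zero differences (none here) and take |d_i|.
|d| = [2, 6, 1, 5, 2, 5]
Step 2: Midrank |d_i| (ties get averaged ranks).
ranks: |2|->2.5, |6|->6, |1|->1, |5|->4.5, |2|->2.5, |5|->4.5
Step 3: Attach original signs; sum ranks with positive sign and with negative sign.
W+ = 6 + 1 + 2.5 = 9.5
W- = 2.5 + 4.5 + 4.5 = 11.5
(Check: W+ + W- = 21 should equal n(n+1)/2 = 21.)
Step 4: Test statistic W = min(W+, W-) = 9.5.
Step 5: Ties in |d|, so use the tie-corrected normal approximation.
        E[W] = n(n+1)/4 = 6*7/4 = 10.5.
        Tie groups: |d|=2 (t=2), |d|=5 (t=2); sum(t^3 - t) = 12.
        Var[W] = n(n+1)(2n+1)/24 - sum(t^3-t)/48 = 546/24 - 12/48 = 22.5.
        z = (W - E[W]) / sqrt(Var[W]) = (9.5 - 10.5) / 4.7434 = -0.2108.
        Two-sided p = 2*Phi(z) = 0.833029.
Step 6: alpha = 0.05. fail to reject H0.

W+ = 9.5, W- = 11.5, W = min = 9.5, p = 0.833029, fail to reject H0.


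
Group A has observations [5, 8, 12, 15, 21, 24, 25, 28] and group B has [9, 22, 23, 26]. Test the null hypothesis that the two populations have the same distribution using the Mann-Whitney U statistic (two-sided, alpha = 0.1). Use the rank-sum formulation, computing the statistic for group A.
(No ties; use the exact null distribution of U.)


Step 1: Combine and sort all 12 observations; assign midranks.
sorted (value, group): (5,X), (8,X), (9,Y), (12,X), (15,X), (21,X), (22,Y), (23,Y), (24,X), (25,X), (26,Y), (28,X)
ranks: 5->1, 8->2, 9->3, 12->4, 15->5, 21->6, 22->7, 23->8, 24->9, 25->10, 26->11, 28->12
Step 2: Rank sum for X: R1 = 1 + 2 + 4 + 5 + 6 + 9 + 10 + 12 = 49.
Step 3: U_X = R1 - n1(n1+1)/2 = 49 - 8*9/2 = 49 - 36 = 13.
       U_Y = n1*n2 - U_X = 32 - 13 = 19.
Step 4: No ties, so the exact null distribution of U (based on enumerating the C(12,8) = 495 equally likely rank assignments) gives the two-sided p-value.
Step 5: p-value = 0.682828; compare to alpha = 0.1. fail to reject H0.

U_X = 13, p = 0.682828, fail to reject H0 at alpha = 0.1.


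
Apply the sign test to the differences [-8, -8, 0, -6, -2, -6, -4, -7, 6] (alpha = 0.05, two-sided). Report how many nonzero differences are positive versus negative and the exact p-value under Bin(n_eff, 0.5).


Step 1: Discard zero differences. Original n = 9; n_eff = number of nonzero differences = 8.
Nonzero differences (with sign): -8, -8, -6, -2, -6, -4, -7, +6
Step 2: Count signs: positive = 1, negative = 7.
Step 3: Under H0: P(positive) = 0.5, so the number of positives S ~ Bin(8, 0.5).
Step 4: Two-sided exact p-value = sum of Bin(8,0.5) probabilities at or below the observed probability = 0.070312.
Step 5: alpha = 0.05. fail to reject H0.

n_eff = 8, pos = 1, neg = 7, p = 0.070312, fail to reject H0.


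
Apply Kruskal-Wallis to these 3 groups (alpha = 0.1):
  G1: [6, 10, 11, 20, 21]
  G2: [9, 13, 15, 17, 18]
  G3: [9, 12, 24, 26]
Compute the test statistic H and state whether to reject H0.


Step 1: Combine all N = 14 observations and assign midranks.
sorted (value, group, rank): (6,G1,1), (9,G2,2.5), (9,G3,2.5), (10,G1,4), (11,G1,5), (12,G3,6), (13,G2,7), (15,G2,8), (17,G2,9), (18,G2,10), (20,G1,11), (21,G1,12), (24,G3,13), (26,G3,14)
Step 2: Sum ranks within each group.
R_1 = 33 (n_1 = 5)
R_2 = 36.5 (n_2 = 5)
R_3 = 35.5 (n_3 = 4)
Step 3: H = 12/(N(N+1)) * sum(R_i^2/n_i) - 3(N+1)
     = 12/(14*15) * (33^2/5 + 36.5^2/5 + 35.5^2/4) - 3*15
     = 0.057143 * 799.312 - 45
     = 0.675000.
Step 4: Ties present; correction factor C = 1 - 6/(14^3 - 14) = 0.997802. Corrected H = 0.675000 / 0.997802 = 0.676487.
Step 5: Under H0, H ~ chi^2(2); p-value = 0.713022.
Step 6: alpha = 0.1. fail to reject H0.

H = 0.6765, df = 2, p = 0.713022, fail to reject H0.


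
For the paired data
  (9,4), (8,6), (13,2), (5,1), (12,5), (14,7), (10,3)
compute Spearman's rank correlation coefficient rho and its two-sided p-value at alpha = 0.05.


Step 1: Rank x and y separately (midranks; no ties here).
rank(x): 9->3, 8->2, 13->6, 5->1, 12->5, 14->7, 10->4
rank(y): 4->4, 6->6, 2->2, 1->1, 5->5, 7->7, 3->3
Step 2: d_i = R_x(i) - R_y(i); compute d_i^2.
  (3-4)^2=1, (2-6)^2=16, (6-2)^2=16, (1-1)^2=0, (5-5)^2=0, (7-7)^2=0, (4-3)^2=1
sum(d^2) = 34.
Step 3: rho = 1 - 6*34 / (7*(7^2 - 1)) = 1 - 204/336 = 0.392857.
Step 4: Under H0, t = rho * sqrt((n-2)/(1-rho^2)) = 0.9553 ~ t(5).
Step 5: Two-sided p-value from the t-distribution with 5 df = 0.383317.
Step 6: alpha = 0.05. fail to reject H0.

rho = 0.3929, p = 0.383317, fail to reject H0 at alpha = 0.05.


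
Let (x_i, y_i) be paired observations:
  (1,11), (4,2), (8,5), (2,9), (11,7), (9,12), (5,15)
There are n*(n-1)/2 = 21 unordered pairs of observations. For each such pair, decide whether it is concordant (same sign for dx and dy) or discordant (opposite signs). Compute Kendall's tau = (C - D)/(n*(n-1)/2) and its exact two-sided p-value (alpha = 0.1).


Step 1: Enumerate the 21 unordered pairs (i,j) with i<j and classify each by sign(x_j-x_i) * sign(y_j-y_i).
  (1,2):dx=+3,dy=-9->D; (1,3):dx=+7,dy=-6->D; (1,4):dx=+1,dy=-2->D; (1,5):dx=+10,dy=-4->D
  (1,6):dx=+8,dy=+1->C; (1,7):dx=+4,dy=+4->C; (2,3):dx=+4,dy=+3->C; (2,4):dx=-2,dy=+7->D
  (2,5):dx=+7,dy=+5->C; (2,6):dx=+5,dy=+10->C; (2,7):dx=+1,dy=+13->C; (3,4):dx=-6,dy=+4->D
  (3,5):dx=+3,dy=+2->C; (3,6):dx=+1,dy=+7->C; (3,7):dx=-3,dy=+10->D; (4,5):dx=+9,dy=-2->D
  (4,6):dx=+7,dy=+3->C; (4,7):dx=+3,dy=+6->C; (5,6):dx=-2,dy=+5->D; (5,7):dx=-6,dy=+8->D
  (6,7):dx=-4,dy=+3->D
Step 2: C = 10, D = 11, total pairs = 21.
Step 3: tau = (C - D)/(n(n-1)/2) = (10 - 11)/21 = -0.047619.
Step 4: Exact two-sided p-value (enumerate n! = 5040 permutations of y under H0): p = 1.000000.
Step 5: alpha = 0.1. fail to reject H0.

tau_b = -0.0476 (C=10, D=11), p = 1.000000, fail to reject H0.


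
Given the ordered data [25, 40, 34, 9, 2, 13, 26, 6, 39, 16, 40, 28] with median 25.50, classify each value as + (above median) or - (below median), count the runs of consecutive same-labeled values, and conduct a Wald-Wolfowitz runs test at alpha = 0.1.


Step 1: Compute median = 25.50; label A = above, B = below.
Labels in order: BAABBBABABAA  (n_A = 6, n_B = 6)
Step 2: Count runs R = 8.
Step 3: Under H0 (random ordering), E[R] = 2*n_A*n_B/(n_A+n_B) + 1 = 2*6*6/12 + 1 = 7.0000.
        Var[R] = 2*n_A*n_B*(2*n_A*n_B - n_A - n_B) / ((n_A+n_B)^2 * (n_A+n_B-1)) = 4320/1584 = 2.7273.
        SD[R] = 1.6514.
Step 4: Continuity-corrected z = (R - 0.5 - E[R]) / SD[R] = (8 - 0.5 - 7.0000) / 1.6514 = 0.3028.
Step 5: Two-sided p-value via normal approximation = 2*(1 - Phi(|z|)) = 0.762069.
Step 6: alpha = 0.1. fail to reject H0.

R = 8, z = 0.3028, p = 0.762069, fail to reject H0.


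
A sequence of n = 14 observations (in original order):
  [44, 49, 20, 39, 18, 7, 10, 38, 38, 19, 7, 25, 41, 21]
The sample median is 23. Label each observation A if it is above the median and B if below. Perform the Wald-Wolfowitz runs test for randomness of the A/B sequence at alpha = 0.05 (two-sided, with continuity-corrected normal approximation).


Step 1: Compute median = 23; label A = above, B = below.
Labels in order: AABABBBAABBAAB  (n_A = 7, n_B = 7)
Step 2: Count runs R = 8.
Step 3: Under H0 (random ordering), E[R] = 2*n_A*n_B/(n_A+n_B) + 1 = 2*7*7/14 + 1 = 8.0000.
        Var[R] = 2*n_A*n_B*(2*n_A*n_B - n_A - n_B) / ((n_A+n_B)^2 * (n_A+n_B-1)) = 8232/2548 = 3.2308.
        SD[R] = 1.7974.
Step 4: R = E[R], so z = 0 with no continuity correction.
Step 5: Two-sided p-value via normal approximation = 2*(1 - Phi(|z|)) = 1.000000.
Step 6: alpha = 0.05. fail to reject H0.

R = 8, z = 0.0000, p = 1.000000, fail to reject H0.


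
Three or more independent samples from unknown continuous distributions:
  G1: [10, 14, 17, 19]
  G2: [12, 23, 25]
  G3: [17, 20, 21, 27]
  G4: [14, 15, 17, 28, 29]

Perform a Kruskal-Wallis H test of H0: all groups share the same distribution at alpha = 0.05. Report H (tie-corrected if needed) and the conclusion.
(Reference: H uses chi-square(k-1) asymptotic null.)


Step 1: Combine all N = 16 observations and assign midranks.
sorted (value, group, rank): (10,G1,1), (12,G2,2), (14,G1,3.5), (14,G4,3.5), (15,G4,5), (17,G1,7), (17,G3,7), (17,G4,7), (19,G1,9), (20,G3,10), (21,G3,11), (23,G2,12), (25,G2,13), (27,G3,14), (28,G4,15), (29,G4,16)
Step 2: Sum ranks within each group.
R_1 = 20.5 (n_1 = 4)
R_2 = 27 (n_2 = 3)
R_3 = 42 (n_3 = 4)
R_4 = 46.5 (n_4 = 5)
Step 3: H = 12/(N(N+1)) * sum(R_i^2/n_i) - 3(N+1)
     = 12/(16*17) * (20.5^2/4 + 27^2/3 + 42^2/4 + 46.5^2/5) - 3*17
     = 0.044118 * 1221.51 - 51
     = 2.890257.
Step 4: Ties present; correction factor C = 1 - 30/(16^3 - 16) = 0.992647. Corrected H = 2.890257 / 0.992647 = 2.911667.
Step 5: Under H0, H ~ chi^2(3); p-value = 0.405446.
Step 6: alpha = 0.05. fail to reject H0.

H = 2.9117, df = 3, p = 0.405446, fail to reject H0.


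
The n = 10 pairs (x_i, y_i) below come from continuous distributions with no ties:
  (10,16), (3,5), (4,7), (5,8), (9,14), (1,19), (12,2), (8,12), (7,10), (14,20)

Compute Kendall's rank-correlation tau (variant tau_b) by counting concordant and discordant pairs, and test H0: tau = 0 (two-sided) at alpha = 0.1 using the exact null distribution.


Step 1: Enumerate the 45 unordered pairs (i,j) with i<j and classify each by sign(x_j-x_i) * sign(y_j-y_i).
  (1,2):dx=-7,dy=-11->C; (1,3):dx=-6,dy=-9->C; (1,4):dx=-5,dy=-8->C; (1,5):dx=-1,dy=-2->C
  (1,6):dx=-9,dy=+3->D; (1,7):dx=+2,dy=-14->D; (1,8):dx=-2,dy=-4->C; (1,9):dx=-3,dy=-6->C
  (1,10):dx=+4,dy=+4->C; (2,3):dx=+1,dy=+2->C; (2,4):dx=+2,dy=+3->C; (2,5):dx=+6,dy=+9->C
  (2,6):dx=-2,dy=+14->D; (2,7):dx=+9,dy=-3->D; (2,8):dx=+5,dy=+7->C; (2,9):dx=+4,dy=+5->C
  (2,10):dx=+11,dy=+15->C; (3,4):dx=+1,dy=+1->C; (3,5):dx=+5,dy=+7->C; (3,6):dx=-3,dy=+12->D
  (3,7):dx=+8,dy=-5->D; (3,8):dx=+4,dy=+5->C; (3,9):dx=+3,dy=+3->C; (3,10):dx=+10,dy=+13->C
  (4,5):dx=+4,dy=+6->C; (4,6):dx=-4,dy=+11->D; (4,7):dx=+7,dy=-6->D; (4,8):dx=+3,dy=+4->C
  (4,9):dx=+2,dy=+2->C; (4,10):dx=+9,dy=+12->C; (5,6):dx=-8,dy=+5->D; (5,7):dx=+3,dy=-12->D
  (5,8):dx=-1,dy=-2->C; (5,9):dx=-2,dy=-4->C; (5,10):dx=+5,dy=+6->C; (6,7):dx=+11,dy=-17->D
  (6,8):dx=+7,dy=-7->D; (6,9):dx=+6,dy=-9->D; (6,10):dx=+13,dy=+1->C; (7,8):dx=-4,dy=+10->D
  (7,9):dx=-5,dy=+8->D; (7,10):dx=+2,dy=+18->C; (8,9):dx=-1,dy=-2->C; (8,10):dx=+6,dy=+8->C
  (9,10):dx=+7,dy=+10->C
Step 2: C = 30, D = 15, total pairs = 45.
Step 3: tau = (C - D)/(n(n-1)/2) = (30 - 15)/45 = 0.333333.
Step 4: Exact two-sided p-value (enumerate n! = 3628800 permutations of y under H0): p = 0.216373.
Step 5: alpha = 0.1. fail to reject H0.

tau_b = 0.3333 (C=30, D=15), p = 0.216373, fail to reject H0.


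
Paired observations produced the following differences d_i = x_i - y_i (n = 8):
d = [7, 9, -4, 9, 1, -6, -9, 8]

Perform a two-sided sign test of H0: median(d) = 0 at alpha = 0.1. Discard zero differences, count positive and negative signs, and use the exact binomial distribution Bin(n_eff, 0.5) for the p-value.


Step 1: Discard zero differences. Original n = 8; n_eff = number of nonzero differences = 8.
Nonzero differences (with sign): +7, +9, -4, +9, +1, -6, -9, +8
Step 2: Count signs: positive = 5, negative = 3.
Step 3: Under H0: P(positive) = 0.5, so the number of positives S ~ Bin(8, 0.5).
Step 4: Two-sided exact p-value = sum of Bin(8,0.5) probabilities at or below the observed probability = 0.726562.
Step 5: alpha = 0.1. fail to reject H0.

n_eff = 8, pos = 5, neg = 3, p = 0.726562, fail to reject H0.


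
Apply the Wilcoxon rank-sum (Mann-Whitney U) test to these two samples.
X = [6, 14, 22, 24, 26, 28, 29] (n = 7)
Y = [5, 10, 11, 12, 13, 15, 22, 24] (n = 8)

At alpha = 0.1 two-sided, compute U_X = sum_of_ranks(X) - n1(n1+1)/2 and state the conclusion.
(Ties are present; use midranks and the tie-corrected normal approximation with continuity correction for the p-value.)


Step 1: Combine and sort all 15 observations; assign midranks.
sorted (value, group): (5,Y), (6,X), (10,Y), (11,Y), (12,Y), (13,Y), (14,X), (15,Y), (22,X), (22,Y), (24,X), (24,Y), (26,X), (28,X), (29,X)
ranks: 5->1, 6->2, 10->3, 11->4, 12->5, 13->6, 14->7, 15->8, 22->9.5, 22->9.5, 24->11.5, 24->11.5, 26->13, 28->14, 29->15
Step 2: Rank sum for X: R1 = 2 + 7 + 9.5 + 11.5 + 13 + 14 + 15 = 72.
Step 3: U_X = R1 - n1(n1+1)/2 = 72 - 7*8/2 = 72 - 28 = 44.
       U_Y = n1*n2 - U_X = 56 - 44 = 12.
Step 4: Ties are present, so use the tie-corrected normal approximation (with continuity correction) for the p-value.
Step 5: p-value = 0.072337; compare to alpha = 0.1. reject H0.

U_X = 44, p = 0.072337, reject H0 at alpha = 0.1.


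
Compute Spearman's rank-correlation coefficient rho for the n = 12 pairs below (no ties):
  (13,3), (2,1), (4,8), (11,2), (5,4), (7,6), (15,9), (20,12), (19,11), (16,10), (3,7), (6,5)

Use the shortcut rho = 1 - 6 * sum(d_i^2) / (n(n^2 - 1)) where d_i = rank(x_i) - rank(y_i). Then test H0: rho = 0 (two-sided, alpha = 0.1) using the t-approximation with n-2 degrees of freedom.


Step 1: Rank x and y separately (midranks; no ties here).
rank(x): 13->8, 2->1, 4->3, 11->7, 5->4, 7->6, 15->9, 20->12, 19->11, 16->10, 3->2, 6->5
rank(y): 3->3, 1->1, 8->8, 2->2, 4->4, 6->6, 9->9, 12->12, 11->11, 10->10, 7->7, 5->5
Step 2: d_i = R_x(i) - R_y(i); compute d_i^2.
  (8-3)^2=25, (1-1)^2=0, (3-8)^2=25, (7-2)^2=25, (4-4)^2=0, (6-6)^2=0, (9-9)^2=0, (12-12)^2=0, (11-11)^2=0, (10-10)^2=0, (2-7)^2=25, (5-5)^2=0
sum(d^2) = 100.
Step 3: rho = 1 - 6*100 / (12*(12^2 - 1)) = 1 - 600/1716 = 0.650350.
Step 4: Under H0, t = rho * sqrt((n-2)/(1-rho^2)) = 2.7073 ~ t(10).
Step 5: Two-sided p-value from the t-distribution with 10 df = 0.022034.
Step 6: alpha = 0.1. reject H0.

rho = 0.6503, p = 0.022034, reject H0 at alpha = 0.1.


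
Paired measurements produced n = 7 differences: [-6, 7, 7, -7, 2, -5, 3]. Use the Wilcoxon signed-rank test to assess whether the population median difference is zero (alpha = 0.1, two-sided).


Step 1: Drop any zero differences (none here) and take |d_i|.
|d| = [6, 7, 7, 7, 2, 5, 3]
Step 2: Midrank |d_i| (ties get averaged ranks).
ranks: |6|->4, |7|->6, |7|->6, |7|->6, |2|->1, |5|->3, |3|->2
Step 3: Attach original signs; sum ranks with positive sign and with negative sign.
W+ = 6 + 6 + 1 + 2 = 15
W- = 4 + 6 + 3 = 13
(Check: W+ + W- = 28 should equal n(n+1)/2 = 28.)
Step 4: Test statistic W = min(W+, W-) = 13.
Step 5: Ties in |d|, so use the tie-corrected normal approximation.
        E[W] = n(n+1)/4 = 7*8/4 = 14.
        Tie groups: |d|=7 (t=3); sum(t^3 - t) = 24.
        Var[W] = n(n+1)(2n+1)/24 - sum(t^3-t)/48 = 840/24 - 24/48 = 34.5.
        z = (W - E[W]) / sqrt(Var[W]) = (13 - 14) / 5.8737 = -0.1703.
        Two-sided p = 2*Phi(z) = 0.864813.
Step 6: alpha = 0.1. fail to reject H0.

W+ = 15, W- = 13, W = min = 13, p = 0.864813, fail to reject H0.


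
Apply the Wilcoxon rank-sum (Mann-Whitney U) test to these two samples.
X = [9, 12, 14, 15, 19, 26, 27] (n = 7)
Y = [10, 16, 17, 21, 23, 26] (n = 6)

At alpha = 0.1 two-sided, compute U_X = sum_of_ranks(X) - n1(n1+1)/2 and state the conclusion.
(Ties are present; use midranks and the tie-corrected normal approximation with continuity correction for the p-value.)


Step 1: Combine and sort all 13 observations; assign midranks.
sorted (value, group): (9,X), (10,Y), (12,X), (14,X), (15,X), (16,Y), (17,Y), (19,X), (21,Y), (23,Y), (26,X), (26,Y), (27,X)
ranks: 9->1, 10->2, 12->3, 14->4, 15->5, 16->6, 17->7, 19->8, 21->9, 23->10, 26->11.5, 26->11.5, 27->13
Step 2: Rank sum for X: R1 = 1 + 3 + 4 + 5 + 8 + 11.5 + 13 = 45.5.
Step 3: U_X = R1 - n1(n1+1)/2 = 45.5 - 7*8/2 = 45.5 - 28 = 17.5.
       U_Y = n1*n2 - U_X = 42 - 17.5 = 24.5.
Step 4: Ties are present, so use the tie-corrected normal approximation (with continuity correction) for the p-value.
Step 5: p-value = 0.667806; compare to alpha = 0.1. fail to reject H0.

U_X = 17.5, p = 0.667806, fail to reject H0 at alpha = 0.1.


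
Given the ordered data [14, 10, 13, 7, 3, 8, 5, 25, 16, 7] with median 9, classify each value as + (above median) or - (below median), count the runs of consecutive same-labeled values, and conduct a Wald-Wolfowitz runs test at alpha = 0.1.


Step 1: Compute median = 9; label A = above, B = below.
Labels in order: AAABBBBAAB  (n_A = 5, n_B = 5)
Step 2: Count runs R = 4.
Step 3: Under H0 (random ordering), E[R] = 2*n_A*n_B/(n_A+n_B) + 1 = 2*5*5/10 + 1 = 6.0000.
        Var[R] = 2*n_A*n_B*(2*n_A*n_B - n_A - n_B) / ((n_A+n_B)^2 * (n_A+n_B-1)) = 2000/900 = 2.2222.
        SD[R] = 1.4907.
Step 4: Continuity-corrected z = (R + 0.5 - E[R]) / SD[R] = (4 + 0.5 - 6.0000) / 1.4907 = -1.0062.
Step 5: Two-sided p-value via normal approximation = 2*(1 - Phi(|z|)) = 0.314305.
Step 6: alpha = 0.1. fail to reject H0.

R = 4, z = -1.0062, p = 0.314305, fail to reject H0.


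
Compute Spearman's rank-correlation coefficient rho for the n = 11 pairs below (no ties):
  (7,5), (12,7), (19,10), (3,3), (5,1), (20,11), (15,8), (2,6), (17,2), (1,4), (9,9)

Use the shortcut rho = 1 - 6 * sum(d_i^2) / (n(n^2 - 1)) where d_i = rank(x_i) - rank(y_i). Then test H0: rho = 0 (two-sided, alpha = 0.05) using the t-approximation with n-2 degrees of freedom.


Step 1: Rank x and y separately (midranks; no ties here).
rank(x): 7->5, 12->7, 19->10, 3->3, 5->4, 20->11, 15->8, 2->2, 17->9, 1->1, 9->6
rank(y): 5->5, 7->7, 10->10, 3->3, 1->1, 11->11, 8->8, 6->6, 2->2, 4->4, 9->9
Step 2: d_i = R_x(i) - R_y(i); compute d_i^2.
  (5-5)^2=0, (7-7)^2=0, (10-10)^2=0, (3-3)^2=0, (4-1)^2=9, (11-11)^2=0, (8-8)^2=0, (2-6)^2=16, (9-2)^2=49, (1-4)^2=9, (6-9)^2=9
sum(d^2) = 92.
Step 3: rho = 1 - 6*92 / (11*(11^2 - 1)) = 1 - 552/1320 = 0.581818.
Step 4: Under H0, t = rho * sqrt((n-2)/(1-rho^2)) = 2.1461 ~ t(9).
Step 5: Two-sided p-value from the t-distribution with 9 df = 0.060420.
Step 6: alpha = 0.05. fail to reject H0.

rho = 0.5818, p = 0.060420, fail to reject H0 at alpha = 0.05.


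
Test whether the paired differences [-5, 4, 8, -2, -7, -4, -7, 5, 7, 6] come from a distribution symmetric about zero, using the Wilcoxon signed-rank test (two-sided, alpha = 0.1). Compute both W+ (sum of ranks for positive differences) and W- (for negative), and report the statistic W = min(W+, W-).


Step 1: Drop any zero differences (none here) and take |d_i|.
|d| = [5, 4, 8, 2, 7, 4, 7, 5, 7, 6]
Step 2: Midrank |d_i| (ties get averaged ranks).
ranks: |5|->4.5, |4|->2.5, |8|->10, |2|->1, |7|->8, |4|->2.5, |7|->8, |5|->4.5, |7|->8, |6|->6
Step 3: Attach original signs; sum ranks with positive sign and with negative sign.
W+ = 2.5 + 10 + 4.5 + 8 + 6 = 31
W- = 4.5 + 1 + 8 + 2.5 + 8 = 24
(Check: W+ + W- = 55 should equal n(n+1)/2 = 55.)
Step 4: Test statistic W = min(W+, W-) = 24.
Step 5: Ties in |d|, so use the tie-corrected normal approximation.
        E[W] = n(n+1)/4 = 10*11/4 = 27.5.
        Tie groups: |d|=4 (t=2), |d|=5 (t=2), |d|=7 (t=3); sum(t^3 - t) = 36.
        Var[W] = n(n+1)(2n+1)/24 - sum(t^3-t)/48 = 2310/24 - 36/48 = 95.5.
        z = (W - E[W]) / sqrt(Var[W]) = (24 - 27.5) / 9.7724 = -0.3582.
        Two-sided p = 2*Phi(z) = 0.720230.
Step 6: alpha = 0.1. fail to reject H0.

W+ = 31, W- = 24, W = min = 24, p = 0.720230, fail to reject H0.


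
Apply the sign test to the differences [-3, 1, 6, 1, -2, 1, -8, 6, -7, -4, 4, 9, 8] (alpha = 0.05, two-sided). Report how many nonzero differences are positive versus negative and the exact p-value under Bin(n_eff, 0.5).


Step 1: Discard zero differences. Original n = 13; n_eff = number of nonzero differences = 13.
Nonzero differences (with sign): -3, +1, +6, +1, -2, +1, -8, +6, -7, -4, +4, +9, +8
Step 2: Count signs: positive = 8, negative = 5.
Step 3: Under H0: P(positive) = 0.5, so the number of positives S ~ Bin(13, 0.5).
Step 4: Two-sided exact p-value = sum of Bin(13,0.5) probabilities at or below the observed probability = 0.581055.
Step 5: alpha = 0.05. fail to reject H0.

n_eff = 13, pos = 8, neg = 5, p = 0.581055, fail to reject H0.


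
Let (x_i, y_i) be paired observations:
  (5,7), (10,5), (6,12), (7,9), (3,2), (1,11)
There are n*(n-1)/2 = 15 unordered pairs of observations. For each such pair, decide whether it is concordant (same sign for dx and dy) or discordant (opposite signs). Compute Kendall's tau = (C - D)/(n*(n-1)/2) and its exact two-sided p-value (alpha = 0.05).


Step 1: Enumerate the 15 unordered pairs (i,j) with i<j and classify each by sign(x_j-x_i) * sign(y_j-y_i).
  (1,2):dx=+5,dy=-2->D; (1,3):dx=+1,dy=+5->C; (1,4):dx=+2,dy=+2->C; (1,5):dx=-2,dy=-5->C
  (1,6):dx=-4,dy=+4->D; (2,3):dx=-4,dy=+7->D; (2,4):dx=-3,dy=+4->D; (2,5):dx=-7,dy=-3->C
  (2,6):dx=-9,dy=+6->D; (3,4):dx=+1,dy=-3->D; (3,5):dx=-3,dy=-10->C; (3,6):dx=-5,dy=-1->C
  (4,5):dx=-4,dy=-7->C; (4,6):dx=-6,dy=+2->D; (5,6):dx=-2,dy=+9->D
Step 2: C = 7, D = 8, total pairs = 15.
Step 3: tau = (C - D)/(n(n-1)/2) = (7 - 8)/15 = -0.066667.
Step 4: Exact two-sided p-value (enumerate n! = 720 permutations of y under H0): p = 1.000000.
Step 5: alpha = 0.05. fail to reject H0.

tau_b = -0.0667 (C=7, D=8), p = 1.000000, fail to reject H0.


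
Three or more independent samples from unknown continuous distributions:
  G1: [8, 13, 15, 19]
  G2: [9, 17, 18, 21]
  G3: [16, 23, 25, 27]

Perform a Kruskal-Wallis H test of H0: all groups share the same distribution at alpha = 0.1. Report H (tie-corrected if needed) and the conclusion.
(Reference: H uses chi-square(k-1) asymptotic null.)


Step 1: Combine all N = 12 observations and assign midranks.
sorted (value, group, rank): (8,G1,1), (9,G2,2), (13,G1,3), (15,G1,4), (16,G3,5), (17,G2,6), (18,G2,7), (19,G1,8), (21,G2,9), (23,G3,10), (25,G3,11), (27,G3,12)
Step 2: Sum ranks within each group.
R_1 = 16 (n_1 = 4)
R_2 = 24 (n_2 = 4)
R_3 = 38 (n_3 = 4)
Step 3: H = 12/(N(N+1)) * sum(R_i^2/n_i) - 3(N+1)
     = 12/(12*13) * (16^2/4 + 24^2/4 + 38^2/4) - 3*13
     = 0.076923 * 569 - 39
     = 4.769231.
Step 4: No ties, so H is used without correction.
Step 5: Under H0, H ~ chi^2(2); p-value = 0.092124.
Step 6: alpha = 0.1. reject H0.

H = 4.7692, df = 2, p = 0.092124, reject H0.


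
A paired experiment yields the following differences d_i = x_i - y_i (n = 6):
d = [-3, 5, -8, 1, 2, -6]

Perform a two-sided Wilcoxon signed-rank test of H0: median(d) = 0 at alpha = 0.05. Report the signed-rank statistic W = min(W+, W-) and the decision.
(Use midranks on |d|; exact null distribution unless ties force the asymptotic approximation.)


Step 1: Drop any zero differences (none here) and take |d_i|.
|d| = [3, 5, 8, 1, 2, 6]
Step 2: Midrank |d_i| (ties get averaged ranks).
ranks: |3|->3, |5|->4, |8|->6, |1|->1, |2|->2, |6|->5
Step 3: Attach original signs; sum ranks with positive sign and with negative sign.
W+ = 4 + 1 + 2 = 7
W- = 3 + 6 + 5 = 14
(Check: W+ + W- = 21 should equal n(n+1)/2 = 21.)
Step 4: Test statistic W = min(W+, W-) = 7.
Step 5: No ties, so the exact null distribution over the 2^6 = 64 sign assignments gives the two-sided p-value = 0.562500.
Step 6: alpha = 0.05. fail to reject H0.

W+ = 7, W- = 14, W = min = 7, p = 0.562500, fail to reject H0.


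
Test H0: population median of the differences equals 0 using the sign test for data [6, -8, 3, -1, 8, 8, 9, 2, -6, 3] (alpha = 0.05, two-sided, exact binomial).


Step 1: Discard zero differences. Original n = 10; n_eff = number of nonzero differences = 10.
Nonzero differences (with sign): +6, -8, +3, -1, +8, +8, +9, +2, -6, +3
Step 2: Count signs: positive = 7, negative = 3.
Step 3: Under H0: P(positive) = 0.5, so the number of positives S ~ Bin(10, 0.5).
Step 4: Two-sided exact p-value = sum of Bin(10,0.5) probabilities at or below the observed probability = 0.343750.
Step 5: alpha = 0.05. fail to reject H0.

n_eff = 10, pos = 7, neg = 3, p = 0.343750, fail to reject H0.


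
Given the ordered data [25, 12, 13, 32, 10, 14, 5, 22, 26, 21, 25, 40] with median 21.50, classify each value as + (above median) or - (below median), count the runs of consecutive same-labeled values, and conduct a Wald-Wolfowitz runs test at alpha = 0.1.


Step 1: Compute median = 21.50; label A = above, B = below.
Labels in order: ABBABBBAABAA  (n_A = 6, n_B = 6)
Step 2: Count runs R = 7.
Step 3: Under H0 (random ordering), E[R] = 2*n_A*n_B/(n_A+n_B) + 1 = 2*6*6/12 + 1 = 7.0000.
        Var[R] = 2*n_A*n_B*(2*n_A*n_B - n_A - n_B) / ((n_A+n_B)^2 * (n_A+n_B-1)) = 4320/1584 = 2.7273.
        SD[R] = 1.6514.
Step 4: R = E[R], so z = 0 with no continuity correction.
Step 5: Two-sided p-value via normal approximation = 2*(1 - Phi(|z|)) = 1.000000.
Step 6: alpha = 0.1. fail to reject H0.

R = 7, z = 0.0000, p = 1.000000, fail to reject H0.


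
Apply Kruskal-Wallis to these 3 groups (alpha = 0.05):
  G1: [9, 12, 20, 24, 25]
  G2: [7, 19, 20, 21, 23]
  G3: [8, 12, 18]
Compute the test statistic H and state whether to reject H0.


Step 1: Combine all N = 13 observations and assign midranks.
sorted (value, group, rank): (7,G2,1), (8,G3,2), (9,G1,3), (12,G1,4.5), (12,G3,4.5), (18,G3,6), (19,G2,7), (20,G1,8.5), (20,G2,8.5), (21,G2,10), (23,G2,11), (24,G1,12), (25,G1,13)
Step 2: Sum ranks within each group.
R_1 = 41 (n_1 = 5)
R_2 = 37.5 (n_2 = 5)
R_3 = 12.5 (n_3 = 3)
Step 3: H = 12/(N(N+1)) * sum(R_i^2/n_i) - 3(N+1)
     = 12/(13*14) * (41^2/5 + 37.5^2/5 + 12.5^2/3) - 3*14
     = 0.065934 * 669.533 - 42
     = 2.145055.
Step 4: Ties present; correction factor C = 1 - 12/(13^3 - 13) = 0.994505. Corrected H = 2.145055 / 0.994505 = 2.156906.
Step 5: Under H0, H ~ chi^2(2); p-value = 0.340121.
Step 6: alpha = 0.05. fail to reject H0.

H = 2.1569, df = 2, p = 0.340121, fail to reject H0.


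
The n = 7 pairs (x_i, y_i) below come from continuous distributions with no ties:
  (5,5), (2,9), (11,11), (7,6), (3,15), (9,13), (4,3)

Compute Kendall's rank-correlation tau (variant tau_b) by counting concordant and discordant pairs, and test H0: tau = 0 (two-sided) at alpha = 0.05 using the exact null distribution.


Step 1: Enumerate the 21 unordered pairs (i,j) with i<j and classify each by sign(x_j-x_i) * sign(y_j-y_i).
  (1,2):dx=-3,dy=+4->D; (1,3):dx=+6,dy=+6->C; (1,4):dx=+2,dy=+1->C; (1,5):dx=-2,dy=+10->D
  (1,6):dx=+4,dy=+8->C; (1,7):dx=-1,dy=-2->C; (2,3):dx=+9,dy=+2->C; (2,4):dx=+5,dy=-3->D
  (2,5):dx=+1,dy=+6->C; (2,6):dx=+7,dy=+4->C; (2,7):dx=+2,dy=-6->D; (3,4):dx=-4,dy=-5->C
  (3,5):dx=-8,dy=+4->D; (3,6):dx=-2,dy=+2->D; (3,7):dx=-7,dy=-8->C; (4,5):dx=-4,dy=+9->D
  (4,6):dx=+2,dy=+7->C; (4,7):dx=-3,dy=-3->C; (5,6):dx=+6,dy=-2->D; (5,7):dx=+1,dy=-12->D
  (6,7):dx=-5,dy=-10->C
Step 2: C = 12, D = 9, total pairs = 21.
Step 3: tau = (C - D)/(n(n-1)/2) = (12 - 9)/21 = 0.142857.
Step 4: Exact two-sided p-value (enumerate n! = 5040 permutations of y under H0): p = 0.772619.
Step 5: alpha = 0.05. fail to reject H0.

tau_b = 0.1429 (C=12, D=9), p = 0.772619, fail to reject H0.


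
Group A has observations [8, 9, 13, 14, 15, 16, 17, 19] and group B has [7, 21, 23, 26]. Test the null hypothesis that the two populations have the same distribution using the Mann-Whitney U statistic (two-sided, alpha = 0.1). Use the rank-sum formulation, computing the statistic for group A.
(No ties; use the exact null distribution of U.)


Step 1: Combine and sort all 12 observations; assign midranks.
sorted (value, group): (7,Y), (8,X), (9,X), (13,X), (14,X), (15,X), (16,X), (17,X), (19,X), (21,Y), (23,Y), (26,Y)
ranks: 7->1, 8->2, 9->3, 13->4, 14->5, 15->6, 16->7, 17->8, 19->9, 21->10, 23->11, 26->12
Step 2: Rank sum for X: R1 = 2 + 3 + 4 + 5 + 6 + 7 + 8 + 9 = 44.
Step 3: U_X = R1 - n1(n1+1)/2 = 44 - 8*9/2 = 44 - 36 = 8.
       U_Y = n1*n2 - U_X = 32 - 8 = 24.
Step 4: No ties, so the exact null distribution of U (based on enumerating the C(12,8) = 495 equally likely rank assignments) gives the two-sided p-value.
Step 5: p-value = 0.214141; compare to alpha = 0.1. fail to reject H0.

U_X = 8, p = 0.214141, fail to reject H0 at alpha = 0.1.


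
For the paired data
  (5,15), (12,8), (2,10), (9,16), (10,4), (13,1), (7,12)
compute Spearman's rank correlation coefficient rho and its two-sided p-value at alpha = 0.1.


Step 1: Rank x and y separately (midranks; no ties here).
rank(x): 5->2, 12->6, 2->1, 9->4, 10->5, 13->7, 7->3
rank(y): 15->6, 8->3, 10->4, 16->7, 4->2, 1->1, 12->5
Step 2: d_i = R_x(i) - R_y(i); compute d_i^2.
  (2-6)^2=16, (6-3)^2=9, (1-4)^2=9, (4-7)^2=9, (5-2)^2=9, (7-1)^2=36, (3-5)^2=4
sum(d^2) = 92.
Step 3: rho = 1 - 6*92 / (7*(7^2 - 1)) = 1 - 552/336 = -0.642857.
Step 4: Under H0, t = rho * sqrt((n-2)/(1-rho^2)) = -1.8766 ~ t(5).
Step 5: Two-sided p-value from the t-distribution with 5 df = 0.119392.
Step 6: alpha = 0.1. fail to reject H0.

rho = -0.6429, p = 0.119392, fail to reject H0 at alpha = 0.1.


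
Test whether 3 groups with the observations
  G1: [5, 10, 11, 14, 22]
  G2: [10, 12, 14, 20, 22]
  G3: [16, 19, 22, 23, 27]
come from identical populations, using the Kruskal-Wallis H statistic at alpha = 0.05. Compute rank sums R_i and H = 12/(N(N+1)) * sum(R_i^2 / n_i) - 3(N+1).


Step 1: Combine all N = 15 observations and assign midranks.
sorted (value, group, rank): (5,G1,1), (10,G1,2.5), (10,G2,2.5), (11,G1,4), (12,G2,5), (14,G1,6.5), (14,G2,6.5), (16,G3,8), (19,G3,9), (20,G2,10), (22,G1,12), (22,G2,12), (22,G3,12), (23,G3,14), (27,G3,15)
Step 2: Sum ranks within each group.
R_1 = 26 (n_1 = 5)
R_2 = 36 (n_2 = 5)
R_3 = 58 (n_3 = 5)
Step 3: H = 12/(N(N+1)) * sum(R_i^2/n_i) - 3(N+1)
     = 12/(15*16) * (26^2/5 + 36^2/5 + 58^2/5) - 3*16
     = 0.050000 * 1067.2 - 48
     = 5.360000.
Step 4: Ties present; correction factor C = 1 - 36/(15^3 - 15) = 0.989286. Corrected H = 5.360000 / 0.989286 = 5.418051.
Step 5: Under H0, H ~ chi^2(2); p-value = 0.066602.
Step 6: alpha = 0.05. fail to reject H0.

H = 5.4181, df = 2, p = 0.066602, fail to reject H0.


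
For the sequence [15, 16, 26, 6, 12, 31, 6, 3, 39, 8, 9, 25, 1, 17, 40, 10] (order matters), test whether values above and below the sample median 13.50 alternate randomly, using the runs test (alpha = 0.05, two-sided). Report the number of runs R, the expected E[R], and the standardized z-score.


Step 1: Compute median = 13.50; label A = above, B = below.
Labels in order: AAABBABBABBABAAB  (n_A = 8, n_B = 8)
Step 2: Count runs R = 10.
Step 3: Under H0 (random ordering), E[R] = 2*n_A*n_B/(n_A+n_B) + 1 = 2*8*8/16 + 1 = 9.0000.
        Var[R] = 2*n_A*n_B*(2*n_A*n_B - n_A - n_B) / ((n_A+n_B)^2 * (n_A+n_B-1)) = 14336/3840 = 3.7333.
        SD[R] = 1.9322.
Step 4: Continuity-corrected z = (R - 0.5 - E[R]) / SD[R] = (10 - 0.5 - 9.0000) / 1.9322 = 0.2588.
Step 5: Two-sided p-value via normal approximation = 2*(1 - Phi(|z|)) = 0.795809.
Step 6: alpha = 0.05. fail to reject H0.

R = 10, z = 0.2588, p = 0.795809, fail to reject H0.


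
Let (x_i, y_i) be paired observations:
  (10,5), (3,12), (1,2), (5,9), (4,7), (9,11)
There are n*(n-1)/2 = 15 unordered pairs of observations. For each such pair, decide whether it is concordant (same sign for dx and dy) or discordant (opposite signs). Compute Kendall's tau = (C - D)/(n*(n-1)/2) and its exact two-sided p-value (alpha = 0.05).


Step 1: Enumerate the 15 unordered pairs (i,j) with i<j and classify each by sign(x_j-x_i) * sign(y_j-y_i).
  (1,2):dx=-7,dy=+7->D; (1,3):dx=-9,dy=-3->C; (1,4):dx=-5,dy=+4->D; (1,5):dx=-6,dy=+2->D
  (1,6):dx=-1,dy=+6->D; (2,3):dx=-2,dy=-10->C; (2,4):dx=+2,dy=-3->D; (2,5):dx=+1,dy=-5->D
  (2,6):dx=+6,dy=-1->D; (3,4):dx=+4,dy=+7->C; (3,5):dx=+3,dy=+5->C; (3,6):dx=+8,dy=+9->C
  (4,5):dx=-1,dy=-2->C; (4,6):dx=+4,dy=+2->C; (5,6):dx=+5,dy=+4->C
Step 2: C = 8, D = 7, total pairs = 15.
Step 3: tau = (C - D)/(n(n-1)/2) = (8 - 7)/15 = 0.066667.
Step 4: Exact two-sided p-value (enumerate n! = 720 permutations of y under H0): p = 1.000000.
Step 5: alpha = 0.05. fail to reject H0.

tau_b = 0.0667 (C=8, D=7), p = 1.000000, fail to reject H0.


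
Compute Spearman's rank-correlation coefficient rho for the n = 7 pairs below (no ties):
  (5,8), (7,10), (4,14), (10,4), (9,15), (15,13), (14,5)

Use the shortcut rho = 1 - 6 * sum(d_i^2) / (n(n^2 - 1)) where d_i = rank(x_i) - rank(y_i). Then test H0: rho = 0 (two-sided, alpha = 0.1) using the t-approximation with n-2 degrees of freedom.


Step 1: Rank x and y separately (midranks; no ties here).
rank(x): 5->2, 7->3, 4->1, 10->5, 9->4, 15->7, 14->6
rank(y): 8->3, 10->4, 14->6, 4->1, 15->7, 13->5, 5->2
Step 2: d_i = R_x(i) - R_y(i); compute d_i^2.
  (2-3)^2=1, (3-4)^2=1, (1-6)^2=25, (5-1)^2=16, (4-7)^2=9, (7-5)^2=4, (6-2)^2=16
sum(d^2) = 72.
Step 3: rho = 1 - 6*72 / (7*(7^2 - 1)) = 1 - 432/336 = -0.285714.
Step 4: Under H0, t = rho * sqrt((n-2)/(1-rho^2)) = -0.6667 ~ t(5).
Step 5: Two-sided p-value from the t-distribution with 5 df = 0.534509.
Step 6: alpha = 0.1. fail to reject H0.

rho = -0.2857, p = 0.534509, fail to reject H0 at alpha = 0.1.


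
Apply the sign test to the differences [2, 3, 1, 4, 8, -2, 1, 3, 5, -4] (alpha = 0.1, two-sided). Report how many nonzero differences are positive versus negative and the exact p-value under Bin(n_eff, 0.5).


Step 1: Discard zero differences. Original n = 10; n_eff = number of nonzero differences = 10.
Nonzero differences (with sign): +2, +3, +1, +4, +8, -2, +1, +3, +5, -4
Step 2: Count signs: positive = 8, negative = 2.
Step 3: Under H0: P(positive) = 0.5, so the number of positives S ~ Bin(10, 0.5).
Step 4: Two-sided exact p-value = sum of Bin(10,0.5) probabilities at or below the observed probability = 0.109375.
Step 5: alpha = 0.1. fail to reject H0.

n_eff = 10, pos = 8, neg = 2, p = 0.109375, fail to reject H0.
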